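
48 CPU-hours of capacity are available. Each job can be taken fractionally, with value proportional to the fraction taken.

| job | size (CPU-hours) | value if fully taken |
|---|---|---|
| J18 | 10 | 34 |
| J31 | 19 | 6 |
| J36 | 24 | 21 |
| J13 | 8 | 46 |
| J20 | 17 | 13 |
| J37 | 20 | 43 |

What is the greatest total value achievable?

Best value per unit of size first: J13 46/8≈5.75, J18 34/10≈3.4, J37 43/20≈2.15, J36 21/24≈0.875, J20 13/17≈0.765, J31 6/19≈0.316.
J13: take in full, 8 CPU-hours for value 46 — 40 left.
J18: take in full, 10 CPU-hours for value 34 — 30 left.
All 20 CPU-hours of J37 fit (value 43) — 10 remain.
Fill the last 10 CPU-hours with part of J36: 10/24 of it earns 8.75.
Total value = 131.75.

131.75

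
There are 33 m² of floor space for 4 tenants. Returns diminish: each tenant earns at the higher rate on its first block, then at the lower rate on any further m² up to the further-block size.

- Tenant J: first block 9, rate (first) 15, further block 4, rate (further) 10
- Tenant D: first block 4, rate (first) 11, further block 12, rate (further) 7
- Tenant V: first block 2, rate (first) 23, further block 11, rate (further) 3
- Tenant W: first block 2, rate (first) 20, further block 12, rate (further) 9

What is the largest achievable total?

Rank every tier by rate: Tenant V/T1 23 > Tenant W/T1 20 > Tenant J/T1 15 > Tenant D/T1 11 > Tenant J/T2 10 > Tenant W/T2 9 > Tenant D/T2 7 > Tenant V/T2 3.
Tenant V/T1 (23): +2 — 31 left.
Tenant W T1 at 20: fill all 2 — 29 left.
Fill Tenant J T1 block (9 at 15) — 20 left.
Fill Tenant D T1 block (4 at 11) — 16 left.
Fill Tenant J T2 block (4 at 10) — 12 left.
Tenant W T2 at 9: fill all 12 — 0 left.
Total = 23×2 + 20×2 + 15×9 + 11×4 + 10×4 + 9×12 = 413.

413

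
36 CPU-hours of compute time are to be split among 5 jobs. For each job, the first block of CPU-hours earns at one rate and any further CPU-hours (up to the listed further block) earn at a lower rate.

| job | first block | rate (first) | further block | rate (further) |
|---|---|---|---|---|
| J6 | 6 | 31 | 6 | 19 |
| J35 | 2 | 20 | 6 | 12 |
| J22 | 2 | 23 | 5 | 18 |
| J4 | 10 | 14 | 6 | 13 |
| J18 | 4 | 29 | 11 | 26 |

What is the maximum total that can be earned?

878

Rank every tier by rate: J6/T1 31 > J18/T1 29 > J18/T2 26 > J22/T1 23 > J35/T1 20 > J6/T2 19 > J22/T2 18 > J4/T1 14 > J4/T2 13 > J35/T2 12.
J6 T1 at 31: fill all 6 ; 30 left.
Fill J18 T1 block (4 at 29) ; 26 left.
J18 T2 at 26: fill all 11 ; 15 left.
J22/T1 (23): +2 ; 13 left.
Fill J35 T1 block (2 at 20) ; 11 left.
J6 T2 at 19: fill all 6 ; 5 left.
J22/T2 (18): +5 ; 0 left.
Total = 31×6 + 29×4 + 26×11 + 23×2 + 20×2 + 19×6 + 18×5 = 878.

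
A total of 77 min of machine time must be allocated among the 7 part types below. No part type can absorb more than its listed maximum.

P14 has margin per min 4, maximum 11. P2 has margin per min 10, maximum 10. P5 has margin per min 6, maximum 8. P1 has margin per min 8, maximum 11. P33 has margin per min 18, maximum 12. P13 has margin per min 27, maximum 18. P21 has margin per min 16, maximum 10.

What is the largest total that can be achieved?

Order the part types by margin per min: P13 27 > P33 18 > P21 16 > P2 10 > P1 8 > P5 6 > P14 4.
P13 takes 18 to reach its cap of 18 — 59 left.
Give P33 12 to hit its cap of 12 — 47 left.
Give P21 10 to hit its cap of 10 — 37 left.
P2: +10 to 10 (cap) — 27 left.
Give P1 11 to hit its cap of 11 — 16 left.
P5: +8 to 8 (cap) — 8 left.
P14 has room for 11 but only 8 remain, so it gets 8.
Total = 4×8 + 10×10 + 6×8 + 8×11 + 18×12 + 27×18 + 16×10 = 1130.

1130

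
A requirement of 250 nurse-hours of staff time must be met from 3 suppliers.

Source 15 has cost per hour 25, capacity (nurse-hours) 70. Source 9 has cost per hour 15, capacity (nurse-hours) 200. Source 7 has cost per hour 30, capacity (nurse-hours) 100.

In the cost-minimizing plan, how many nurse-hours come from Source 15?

50

Cheapest first:
Source 9 at 15: take all 200 nurse-hours ; 50 still needed.
Take 50 from Source 15 at 25 to finish.
Source 7: unused.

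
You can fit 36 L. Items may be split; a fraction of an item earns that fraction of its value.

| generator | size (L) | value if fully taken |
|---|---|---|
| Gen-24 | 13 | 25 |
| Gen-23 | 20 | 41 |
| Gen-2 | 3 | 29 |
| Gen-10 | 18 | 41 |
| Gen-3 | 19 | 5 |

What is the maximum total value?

100.75

Best value per unit of size first: Gen-2 29/3≈9.67, Gen-10 41/18≈2.28, Gen-23 41/20≈2.05, Gen-24 25/13≈1.92, Gen-3 5/19≈0.263.
Gen-2: take in full, 3 L for value 29 — 33 left.
Take all of Gen-10 (18 L, value 41) — 15 L left.
Only 15 L remain; take 15/20 of Gen-23 for value 41×15/20 = 30.75.
Total value = 100.75.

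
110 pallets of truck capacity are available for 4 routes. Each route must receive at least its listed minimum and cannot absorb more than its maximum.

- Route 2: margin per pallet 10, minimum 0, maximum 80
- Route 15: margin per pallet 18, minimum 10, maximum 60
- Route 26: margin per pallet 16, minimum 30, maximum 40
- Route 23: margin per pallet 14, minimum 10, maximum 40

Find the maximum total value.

Meeting every minimum uses 0+10+30+10 = 50 pallets, leaving 60.
Highest margin per pallet first: Route 15 18 > Route 26 16 > Route 23 14 > Route 2 10.
Route 15: +50 to 60 (cap) — 10 left.
Route 26 takes 10 more to reach its cap of 40 — 0 left.
Total = 18×60 + 16×40 + 14×10 = 1860.

1860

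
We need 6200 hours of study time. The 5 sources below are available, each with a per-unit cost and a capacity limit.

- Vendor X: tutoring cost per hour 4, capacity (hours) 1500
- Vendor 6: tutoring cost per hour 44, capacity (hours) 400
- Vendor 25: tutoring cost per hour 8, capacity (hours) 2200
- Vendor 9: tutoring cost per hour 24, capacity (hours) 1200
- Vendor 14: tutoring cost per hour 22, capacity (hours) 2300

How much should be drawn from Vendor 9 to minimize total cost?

Fill from the cheapest source first.
Vendor X (4): use full 1500 ; 4700 hours to go.
Take 2200 from Vendor 25 at 8 ; need 2500 more.
Vendor 14 at 22: take all 2300 hours ; 200 still needed.
Vendor 9 at 24: take 200 of its 1200 ; requirement met.
Vendor 6: unused.

200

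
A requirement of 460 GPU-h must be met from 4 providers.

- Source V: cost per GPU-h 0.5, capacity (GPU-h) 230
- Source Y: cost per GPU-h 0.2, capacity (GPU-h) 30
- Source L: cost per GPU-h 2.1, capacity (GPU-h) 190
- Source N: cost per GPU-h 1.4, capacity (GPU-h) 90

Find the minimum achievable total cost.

478

Fill from the cheapest provider first.
Source Y at 0.2: take all 30 GPU-h → 430 still needed.
Source V at 0.5: take all 230 GPU-h → 200 still needed.
Source N (1.4): use full 90 → 110 GPU-h to go.
Source L at 2.1: take 110 of its 190 → requirement met.
Cost = 30×0.2 + 230×0.5 + 90×1.4 + 110×2.1 = 478.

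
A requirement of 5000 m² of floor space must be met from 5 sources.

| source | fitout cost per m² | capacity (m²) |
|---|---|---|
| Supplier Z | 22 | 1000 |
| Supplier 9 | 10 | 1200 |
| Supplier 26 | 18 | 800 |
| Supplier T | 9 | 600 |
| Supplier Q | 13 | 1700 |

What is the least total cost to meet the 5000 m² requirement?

Use sources in increasing cost order.
Take 600 from Supplier T at 9 — need 4400 more.
Take 1200 from Supplier 9 at 10 — need 3200 more.
Take 1700 from Supplier Q at 13 — need 1500 more.
Supplier 26 at 18: take all 800 m² — 700 still needed.
Supplier Z at 22: take 700 of its 1000 — requirement met.
Cost = 600×9 + 1200×10 + 1700×13 + 800×18 + 700×22 = 69300.

69300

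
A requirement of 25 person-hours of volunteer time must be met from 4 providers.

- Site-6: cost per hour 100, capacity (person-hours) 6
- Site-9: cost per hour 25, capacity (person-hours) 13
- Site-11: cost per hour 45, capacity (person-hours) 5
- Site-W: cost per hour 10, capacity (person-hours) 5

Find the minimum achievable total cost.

800

Fill from the cheapest provider first.
Site-W (10): use full 5 → 20 person-hours to go.
Take 13 from Site-9 at 25 → need 7 more.
Take 5 from Site-11 at 45 → need 2 more.
Take 2 from Site-6 at 100 to finish.
Cost = 5×10 + 13×25 + 5×45 + 2×100 = 800.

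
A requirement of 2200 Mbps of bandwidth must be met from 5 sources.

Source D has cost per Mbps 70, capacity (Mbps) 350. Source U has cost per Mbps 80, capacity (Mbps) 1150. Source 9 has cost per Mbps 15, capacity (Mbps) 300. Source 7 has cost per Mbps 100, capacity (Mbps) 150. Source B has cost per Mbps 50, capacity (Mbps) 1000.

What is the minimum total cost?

Use sources in increasing cost order.
Source 9 at 15: take all 300 Mbps → 1900 still needed.
Take 1000 from Source B at 50 → need 900 more.
Take 350 from Source D at 70 → need 550 more.
Source U at 80: take 550 of its 1150 → requirement met.
Source 7: unused.
Cost = 300×15 + 1000×50 + 350×70 + 550×80 = 123000.

123000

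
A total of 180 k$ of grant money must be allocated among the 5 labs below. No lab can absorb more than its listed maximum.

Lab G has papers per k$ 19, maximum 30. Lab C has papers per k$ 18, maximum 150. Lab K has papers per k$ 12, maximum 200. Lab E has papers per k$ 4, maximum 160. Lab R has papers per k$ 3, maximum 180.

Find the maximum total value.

3270

Highest papers per k$ first: Lab G 19 > Lab C 18 > Lab K 12 > Lab E 4 > Lab R 3.
Lab G: +30 to 30 (cap) → 150 left.
Lab C: +150 to 150 (cap) → 0 left.
Total = 19×30 + 18×150 = 3270.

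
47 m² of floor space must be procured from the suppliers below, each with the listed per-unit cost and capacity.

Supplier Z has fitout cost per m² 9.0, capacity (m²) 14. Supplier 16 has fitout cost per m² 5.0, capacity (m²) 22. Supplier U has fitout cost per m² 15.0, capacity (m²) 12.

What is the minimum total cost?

401

Use suppliers in increasing cost order.
Supplier 16 at 5.0: take all 22 m² ; 25 still needed.
Take 14 from Supplier Z at 9.0 ; need 11 more.
Supplier U at 15.0: take 11 of its 12 ; requirement met.
Cost = 22×5.0 + 14×9.0 + 11×15.0 = 401.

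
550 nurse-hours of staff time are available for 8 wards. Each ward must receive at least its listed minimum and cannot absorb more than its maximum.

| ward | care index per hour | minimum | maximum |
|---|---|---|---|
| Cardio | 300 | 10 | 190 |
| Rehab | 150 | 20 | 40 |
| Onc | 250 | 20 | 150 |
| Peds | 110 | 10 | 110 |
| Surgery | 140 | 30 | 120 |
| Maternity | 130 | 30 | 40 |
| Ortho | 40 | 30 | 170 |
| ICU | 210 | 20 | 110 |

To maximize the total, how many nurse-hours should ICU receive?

Meeting every minimum uses 10+20+20+10+30+30+30+20 = 170 nurse-hours, leaving 380.
Order the wards by care index per hour: Cardio 300 > Onc 250 > ICU 210 > Rehab 150 > Surgery 140 > Maternity 130 > Peds 110 > Ortho 40.
Cardio takes 180 more to reach its cap of 190 ; 200 left.
Onc takes 130 more to reach its cap of 150 ; 70 left.
ICU: +70 (room for 90) → 90. Pool exhausted.

90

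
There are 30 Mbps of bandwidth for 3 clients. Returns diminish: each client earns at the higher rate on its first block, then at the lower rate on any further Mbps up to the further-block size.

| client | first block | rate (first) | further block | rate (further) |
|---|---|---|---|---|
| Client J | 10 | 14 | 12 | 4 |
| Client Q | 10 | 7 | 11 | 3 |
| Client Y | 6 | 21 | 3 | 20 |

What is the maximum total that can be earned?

Treat each block as its own option and order by rate: Client Y/tier1 21 > Client Y/tier2 20 > Client J/tier1 14 > Client Q/tier1 7 > Client J/tier2 4 > Client Q/tier2 3.
Fill Client Y tier1 block (6 at 21) → 24 left.
Client Y tier2 at 20: fill all 3 → 21 left.
Fill Client J tier1 block (10 at 14) → 11 left.
Fill Client Q tier1 block (10 at 7) → 1 left.
1 remain; put them into Client J tier2 at 4.
Total = 21×6 + 20×3 + 14×10 + 7×10 + 4×1 = 400.

400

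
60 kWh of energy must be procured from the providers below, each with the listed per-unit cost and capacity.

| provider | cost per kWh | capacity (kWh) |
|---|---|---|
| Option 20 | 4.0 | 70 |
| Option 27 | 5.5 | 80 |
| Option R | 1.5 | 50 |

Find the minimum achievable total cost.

115

Use providers in increasing cost order.
Option R (1.5): use full 50 ; 10 kWh to go.
Option 20 at 4.0: take 10 of its 70 ; requirement met.
Option 27: unused.
Cost = 50×1.5 + 10×4.0 = 115.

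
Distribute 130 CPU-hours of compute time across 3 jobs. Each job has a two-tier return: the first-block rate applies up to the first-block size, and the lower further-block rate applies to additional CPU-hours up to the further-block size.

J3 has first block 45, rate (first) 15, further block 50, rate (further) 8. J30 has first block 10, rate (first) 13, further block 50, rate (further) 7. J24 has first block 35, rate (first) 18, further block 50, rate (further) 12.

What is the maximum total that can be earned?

1915

Order all 6 blocks by rate: J24/first 18 > J3/first 15 > J30/first 13 > J24/second 12 > J3/second 8 > J30/second 7.
J24/first (18): +35 → 95 left.
J3 first at 15: fill all 45 → 50 left.
Fill J30 first block (10 at 13) → 40 left.
J24 second at 12: only 40 left, fill 40.
Total = 18×35 + 15×45 + 13×10 + 12×40 = 1915.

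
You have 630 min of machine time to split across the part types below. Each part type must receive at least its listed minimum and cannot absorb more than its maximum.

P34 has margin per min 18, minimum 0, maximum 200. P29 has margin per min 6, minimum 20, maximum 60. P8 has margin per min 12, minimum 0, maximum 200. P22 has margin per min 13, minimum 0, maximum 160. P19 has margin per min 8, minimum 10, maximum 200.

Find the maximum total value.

8600

Meeting every minimum uses 0+20+0+0+10 = 30 min, leaving 600.
Highest margin per min first: P34 18 > P22 13 > P8 12 > P19 8 > P29 6.
P34: +200 to 200 (cap) ; 400 left.
P22 takes 160 more to reach its cap of 160 ; 240 left.
Give P8 200 more to hit its cap of 200 ; 40 left.
P19: +40 (room for 190) → 50. Pool exhausted.
Total = 18×200 + 6×20 + 12×200 + 13×160 + 8×50 = 8600.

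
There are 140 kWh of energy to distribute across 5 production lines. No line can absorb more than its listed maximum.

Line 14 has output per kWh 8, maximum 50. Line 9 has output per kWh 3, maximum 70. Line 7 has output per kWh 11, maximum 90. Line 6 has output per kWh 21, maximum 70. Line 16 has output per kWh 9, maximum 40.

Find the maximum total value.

2240

Highest output per kWh first: Line 6 21 > Line 7 11 > Line 16 9 > Line 14 8 > Line 9 3.
Line 6 takes 70 to reach its cap of 70 → 70 left.
Line 7: +70 (room for 90) → 70. Pool exhausted.
Total = 11×70 + 21×70 = 2240.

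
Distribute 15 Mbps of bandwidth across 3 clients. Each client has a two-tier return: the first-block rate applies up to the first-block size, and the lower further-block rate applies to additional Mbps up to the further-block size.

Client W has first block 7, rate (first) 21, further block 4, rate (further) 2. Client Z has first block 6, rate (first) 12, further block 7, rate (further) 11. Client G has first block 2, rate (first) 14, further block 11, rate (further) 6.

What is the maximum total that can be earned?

Rank every tier by rate: Client W/tier1 21 > Client G/tier1 14 > Client Z/tier1 12 > Client Z/tier2 11 > Client G/tier2 6 > Client W/tier2 2.
Client W tier1 at 21: fill all 7 — 8 left.
Client G/tier1 (14): +2 — 6 left.
Fill Client Z tier1 block (6 at 12) — 0 left.
Total = 21×7 + 14×2 + 12×6 = 247.

247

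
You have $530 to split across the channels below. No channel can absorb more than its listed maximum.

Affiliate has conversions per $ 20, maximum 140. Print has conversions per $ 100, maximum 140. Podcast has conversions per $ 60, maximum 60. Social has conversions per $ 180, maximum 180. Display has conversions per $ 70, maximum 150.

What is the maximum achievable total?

60500

Rank by conversions per $: Social 180 > Print 100 > Display 70 > Podcast 60 > Affiliate 20.
Social takes 180 to reach its cap of 180 → 350 left.
Print takes 140 to reach its cap of 140 → 210 left.
Display: +150 to 150 (cap) → 60 left.
Podcast: +60 to 60 (cap) → 0 left.
Total = 100×140 + 60×60 + 180×180 + 70×150 = 60500.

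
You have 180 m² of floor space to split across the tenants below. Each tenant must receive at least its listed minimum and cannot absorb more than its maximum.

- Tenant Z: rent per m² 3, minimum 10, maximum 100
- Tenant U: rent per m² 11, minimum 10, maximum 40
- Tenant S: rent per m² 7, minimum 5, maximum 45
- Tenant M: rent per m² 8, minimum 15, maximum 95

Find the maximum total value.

1475

Meeting every minimum uses 10+10+5+15 = 40 m², leaving 140.
Highest rent per m² first: Tenant U 11 > Tenant M 8 > Tenant S 7 > Tenant Z 3.
Tenant U: +30 to 40 (cap) ; 110 left.
Tenant M: +80 to 95 (cap) ; 30 left.
Only 30 left; Tenant S takes them to reach 35.
Total = 3×10 + 11×40 + 7×35 + 8×95 = 1475.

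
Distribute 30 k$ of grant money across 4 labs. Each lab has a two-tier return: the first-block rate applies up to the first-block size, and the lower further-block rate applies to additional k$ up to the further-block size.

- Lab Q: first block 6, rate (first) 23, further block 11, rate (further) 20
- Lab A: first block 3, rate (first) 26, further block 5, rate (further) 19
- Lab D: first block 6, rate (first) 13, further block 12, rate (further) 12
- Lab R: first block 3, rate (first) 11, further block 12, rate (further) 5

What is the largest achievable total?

Order all 8 blocks by rate: Lab A/T1 26 > Lab Q/T1 23 > Lab Q/T2 20 > Lab A/T2 19 > Lab D/T1 13 > Lab D/T2 12 > Lab R/T1 11 > Lab R/T2 5.
Fill Lab A T1 block (3 at 26) — 27 left.
Lab Q/T1 (23): +6 — 21 left.
Fill Lab Q T2 block (11 at 20) — 10 left.
Lab A T2 at 19: fill all 5 — 5 left.
Lab D/T1: +5 of 6 at 13; pool empty.
Total = 26×3 + 23×6 + 20×11 + 19×5 + 13×5 = 596.

596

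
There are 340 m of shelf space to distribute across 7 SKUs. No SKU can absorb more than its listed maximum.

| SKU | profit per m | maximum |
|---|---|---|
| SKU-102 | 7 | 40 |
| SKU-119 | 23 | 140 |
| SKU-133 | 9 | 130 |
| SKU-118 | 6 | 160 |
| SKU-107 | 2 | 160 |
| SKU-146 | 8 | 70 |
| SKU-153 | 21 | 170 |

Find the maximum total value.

7060

Highest profit per m first: SKU-119 23 > SKU-153 21 > SKU-133 9 > SKU-146 8 > SKU-102 7 > SKU-118 6 > SKU-107 2.
SKU-119 takes 140 to reach its cap of 140 → 200 left.
SKU-153 takes 170 to reach its cap of 170 → 30 left.
SKU-133: +30 (room for 130) → 30. Pool exhausted.
Total = 23×140 + 9×30 + 21×170 = 7060.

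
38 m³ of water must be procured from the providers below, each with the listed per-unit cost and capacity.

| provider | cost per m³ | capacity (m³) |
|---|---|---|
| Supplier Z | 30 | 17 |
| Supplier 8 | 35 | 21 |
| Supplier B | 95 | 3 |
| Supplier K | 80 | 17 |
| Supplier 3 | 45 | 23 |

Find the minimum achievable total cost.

Use providers in increasing cost order.
Supplier Z (30): use full 17 — 21 m³ to go.
Take 21 from Supplier 8 at 35 — need 0 more.
Supplier 3, Supplier K, Supplier B: unused.
Cost = 17×30 + 21×35 = 1245.

1245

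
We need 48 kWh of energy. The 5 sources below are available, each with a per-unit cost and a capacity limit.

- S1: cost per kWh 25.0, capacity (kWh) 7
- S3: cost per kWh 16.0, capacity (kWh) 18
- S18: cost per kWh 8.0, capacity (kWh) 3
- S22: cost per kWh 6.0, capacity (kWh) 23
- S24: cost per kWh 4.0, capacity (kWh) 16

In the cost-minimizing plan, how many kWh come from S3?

Cheapest first:
S24 (4.0): use full 16 ; 32 kWh to go.
S22 at 6.0: take all 23 kWh ; 9 still needed.
Take 3 from S18 at 8.0 ; need 6 more.
S3 at 16.0: take 6 of its 18 ; requirement met.
S1: unused.

6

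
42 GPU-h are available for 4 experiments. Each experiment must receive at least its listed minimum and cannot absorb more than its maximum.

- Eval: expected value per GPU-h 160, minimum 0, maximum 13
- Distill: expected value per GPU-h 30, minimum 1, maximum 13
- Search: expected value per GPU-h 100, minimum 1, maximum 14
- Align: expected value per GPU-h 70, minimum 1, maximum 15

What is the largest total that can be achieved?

Meeting every minimum uses 0+1+1+1 = 3 GPU-h, leaving 39.
Order the experiments by expected value per GPU-h: Eval 160 > Search 100 > Align 70 > Distill 30.
Give Eval 13 more to hit its cap of 13 → 26 left.
Search: +13 to 14 (cap) → 13 left.
Only 13 left; Align takes them to reach 14.
Total = 160×13 + 30×1 + 100×14 + 70×14 = 4490.

4490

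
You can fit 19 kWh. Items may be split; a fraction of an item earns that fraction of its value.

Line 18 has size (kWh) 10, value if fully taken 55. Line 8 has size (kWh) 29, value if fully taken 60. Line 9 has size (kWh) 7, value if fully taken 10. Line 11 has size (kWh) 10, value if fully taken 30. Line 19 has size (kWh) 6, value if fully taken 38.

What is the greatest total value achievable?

Rank by value-to-size ratio: Line 19 38/6≈6.33, Line 18 55/10≈5.5, Line 11 30/10≈3, Line 8 60/29≈2.07, Line 9 10/7≈1.43.
All 6 kWh of Line 19 fit (value 38) — 13 remain.
Line 18: take in full, 10 kWh for value 55 — 3 left.
3 kWh left: a 3/10 share of Line 11 gives 30×3/10 = 9.
Total value = 102.

102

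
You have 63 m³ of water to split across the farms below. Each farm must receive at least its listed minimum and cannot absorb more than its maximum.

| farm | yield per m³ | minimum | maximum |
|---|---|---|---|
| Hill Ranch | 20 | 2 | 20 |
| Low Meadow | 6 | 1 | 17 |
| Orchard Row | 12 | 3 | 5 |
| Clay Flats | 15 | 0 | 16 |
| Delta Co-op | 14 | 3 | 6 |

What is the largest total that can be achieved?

880

Meeting every minimum uses 2+1+3+0+3 = 9 m³, leaving 54.
Highest yield per m³ first: Hill Ranch 20 > Clay Flats 15 > Delta Co-op 14 > Orchard Row 12 > Low Meadow 6.
Hill Ranch: +18 to 20 (cap) — 36 left.
Clay Flats takes 16 more to reach its cap of 16 — 20 left.
Delta Co-op takes 3 more to reach its cap of 6 — 17 left.
Give Orchard Row 2 more to hit its cap of 5 — 15 left.
Low Meadow has room for 16 more but only 15 remain, so it gets 16.
Total = 20×20 + 6×16 + 12×5 + 15×16 + 14×6 = 880.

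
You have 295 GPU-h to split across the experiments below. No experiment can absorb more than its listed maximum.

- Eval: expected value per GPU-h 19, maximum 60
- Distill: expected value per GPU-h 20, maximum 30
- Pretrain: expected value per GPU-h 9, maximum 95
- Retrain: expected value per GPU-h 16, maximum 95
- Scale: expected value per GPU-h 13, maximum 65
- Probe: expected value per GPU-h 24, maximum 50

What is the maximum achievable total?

5240

Highest expected value per GPU-h first: Probe 24 > Distill 20 > Eval 19 > Retrain 16 > Scale 13 > Pretrain 9.
Probe takes 50 to reach its cap of 50 ; 245 left.
Give Distill 30 to hit its cap of 30 ; 215 left.
Eval: +60 to 60 (cap) ; 155 left.
Retrain: +95 to 95 (cap) ; 60 left.
Scale: +60 (room for 65) → 60. Pool exhausted.
Total = 19×60 + 20×30 + 16×95 + 13×60 + 24×50 = 5240.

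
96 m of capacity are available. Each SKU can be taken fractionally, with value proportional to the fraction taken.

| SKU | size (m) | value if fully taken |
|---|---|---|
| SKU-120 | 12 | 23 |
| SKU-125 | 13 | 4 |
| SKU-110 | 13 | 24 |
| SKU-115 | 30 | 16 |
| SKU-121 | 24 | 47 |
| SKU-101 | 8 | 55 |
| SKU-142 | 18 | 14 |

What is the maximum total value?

174.2

Best value per unit of size first: SKU-101 55/8≈6.88, SKU-121 47/24≈1.96, SKU-120 23/12≈1.92, SKU-110 24/13≈1.85, SKU-142 14/18≈0.778, SKU-115 16/30≈0.533, SKU-125 4/13≈0.308.
All 8 m of SKU-101 fit (value 55) → 88 remain.
Take all of SKU-121 (24 m, value 47) → 64 m left.
SKU-120: take in full, 12 m for value 23 → 52 left.
Take all of SKU-110 (13 m, value 24) → 39 m left.
All 18 m of SKU-142 fit (value 14) → 21 remain.
21 m left: a 21/30 share of SKU-115 gives 16×21/30 = 11.2.
Total value = 174.2.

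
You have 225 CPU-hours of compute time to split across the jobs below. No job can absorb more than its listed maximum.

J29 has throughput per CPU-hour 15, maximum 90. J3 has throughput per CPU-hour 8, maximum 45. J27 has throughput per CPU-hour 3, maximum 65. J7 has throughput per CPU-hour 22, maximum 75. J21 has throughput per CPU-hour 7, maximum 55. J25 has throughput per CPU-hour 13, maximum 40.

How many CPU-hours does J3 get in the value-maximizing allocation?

Order the jobs by throughput per CPU-hour: J7 22 > J29 15 > J25 13 > J3 8 > J21 7 > J27 3.
J7 takes 75 to reach its cap of 75 — 150 left.
J29 takes 90 to reach its cap of 90 — 60 left.
J25: +40 to 40 (cap) — 20 left.
J3 has room for 45 but only 20 remain, so it gets 20.

20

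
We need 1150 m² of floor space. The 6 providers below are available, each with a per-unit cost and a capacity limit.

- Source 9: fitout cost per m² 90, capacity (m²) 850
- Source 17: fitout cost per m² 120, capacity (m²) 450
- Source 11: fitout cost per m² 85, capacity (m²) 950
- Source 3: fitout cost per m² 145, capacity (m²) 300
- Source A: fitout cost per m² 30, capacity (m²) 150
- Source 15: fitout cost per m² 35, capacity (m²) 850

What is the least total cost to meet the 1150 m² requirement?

Cheapest first:
Source A (30): use full 150 ; 1000 m² to go.
Source 15 (35): use full 850 ; 150 m² to go.
Source 11 (85): take the remaining 150 ; done.
Source 9, Source 17, Source 3: unused.
Cost = 150×30 + 850×35 + 150×85 = 47000.

47000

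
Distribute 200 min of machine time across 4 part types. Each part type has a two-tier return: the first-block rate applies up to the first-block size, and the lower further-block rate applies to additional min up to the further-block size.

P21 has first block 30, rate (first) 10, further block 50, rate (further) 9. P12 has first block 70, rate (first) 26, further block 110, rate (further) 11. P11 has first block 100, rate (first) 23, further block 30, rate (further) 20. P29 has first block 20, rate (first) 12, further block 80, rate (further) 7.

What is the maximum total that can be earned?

Order all 8 blocks by rate: P12/first 26 > P11/first 23 > P11/second 20 > P29/first 12 > P12/second 11 > P21/first 10 > P21/second 9 > P29/second 7.
P12 first at 26: fill all 70 — 130 left.
Fill P11 first block (100 at 23) — 30 left.
Fill P11 second block (30 at 20) — 0 left.
Total = 26×70 + 23×100 + 20×30 = 4720.

4720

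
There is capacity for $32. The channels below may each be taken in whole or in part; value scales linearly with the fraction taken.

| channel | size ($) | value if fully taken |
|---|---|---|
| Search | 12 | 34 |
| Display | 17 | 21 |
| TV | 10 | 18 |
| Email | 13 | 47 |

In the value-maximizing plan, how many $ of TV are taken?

Sort by value density: Email 47/13≈3.62, Search 34/12≈2.83, TV 18/10≈1.8, Display 21/17≈1.24.
Take all of Email (13 $, value 47) ; 19 $ left.
All 12 $ of Search fit (value 34) ; 7 remain.
Only 7 $ remain; take 7/10 of TV for value 18×7/10 = 12.6.

7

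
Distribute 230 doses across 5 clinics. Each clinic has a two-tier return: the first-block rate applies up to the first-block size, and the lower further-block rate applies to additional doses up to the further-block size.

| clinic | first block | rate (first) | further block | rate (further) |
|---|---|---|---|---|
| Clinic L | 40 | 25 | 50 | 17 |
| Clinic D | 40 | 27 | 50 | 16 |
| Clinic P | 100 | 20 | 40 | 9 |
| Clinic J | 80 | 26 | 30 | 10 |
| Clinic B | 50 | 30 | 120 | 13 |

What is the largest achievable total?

6060

Order all 10 blocks by rate: Clinic B/tier1 30 > Clinic D/tier1 27 > Clinic J/tier1 26 > Clinic L/tier1 25 > Clinic P/tier1 20 > Clinic L/tier2 17 > Clinic D/tier2 16 > Clinic B/tier2 13 > Clinic J/tier2 10 > Clinic P/tier2 9.
Clinic B/tier1 (30): +50 → 180 left.
Clinic D/tier1 (27): +40 → 140 left.
Fill Clinic J tier1 block (80 at 26) → 60 left.
Clinic L tier1 at 25: fill all 40 → 20 left.
Clinic P tier1 at 20: only 20 left, fill 20.
Total = 30×50 + 27×40 + 26×80 + 25×40 + 20×20 = 6060.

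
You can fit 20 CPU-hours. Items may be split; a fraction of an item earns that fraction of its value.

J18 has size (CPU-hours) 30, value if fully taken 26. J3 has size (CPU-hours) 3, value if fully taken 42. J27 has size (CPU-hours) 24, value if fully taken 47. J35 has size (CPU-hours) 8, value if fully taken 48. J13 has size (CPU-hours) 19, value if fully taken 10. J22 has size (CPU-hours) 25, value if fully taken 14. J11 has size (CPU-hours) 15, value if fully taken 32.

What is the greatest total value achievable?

109.2

Best value per unit of size first: J3 42/3≈14, J35 48/8≈6, J11 32/15≈2.13, J27 47/24≈1.96, J18 26/30≈0.867, J22 14/25≈0.56, J13 10/19≈0.526.
All 3 CPU-hours of J3 fit (value 42) — 17 remain.
Take all of J35 (8 CPU-hours, value 48) — 9 CPU-hours left.
Fill the last 9 CPU-hours with part of J11: 9/15 of it earns 19.2.
Total value = 109.2.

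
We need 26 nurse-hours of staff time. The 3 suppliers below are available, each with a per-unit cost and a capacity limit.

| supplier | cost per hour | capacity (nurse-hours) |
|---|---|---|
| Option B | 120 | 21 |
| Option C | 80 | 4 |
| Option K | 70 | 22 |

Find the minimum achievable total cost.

1860

Fill from the cheapest supplier first.
Option K at 70: take all 22 nurse-hours ; 4 still needed.
Option C (80): use full 4 ; 0 nurse-hours to go.
Option B: unused.
Cost = 22×70 + 4×80 = 1860.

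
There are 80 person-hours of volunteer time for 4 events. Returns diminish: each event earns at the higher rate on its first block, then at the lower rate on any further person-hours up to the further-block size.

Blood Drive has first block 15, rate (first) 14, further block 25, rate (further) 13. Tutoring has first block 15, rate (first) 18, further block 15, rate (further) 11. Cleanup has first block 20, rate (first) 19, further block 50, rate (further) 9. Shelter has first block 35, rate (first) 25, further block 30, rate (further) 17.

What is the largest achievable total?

1695

Order all 8 blocks by rate: Shelter/tier1 25 > Cleanup/tier1 19 > Tutoring/tier1 18 > Shelter/tier2 17 > Blood Drive/tier1 14 > Blood Drive/tier2 13 > Tutoring/tier2 11 > Cleanup/tier2 9.
Shelter/tier1 (25): +35 — 45 left.
Cleanup/tier1 (19): +20 — 25 left.
Fill Tutoring tier1 block (15 at 18) — 10 left.
Shelter/tier2: +10 of 30 at 17; pool empty.
Total = 25×35 + 19×20 + 18×15 + 17×10 = 1695.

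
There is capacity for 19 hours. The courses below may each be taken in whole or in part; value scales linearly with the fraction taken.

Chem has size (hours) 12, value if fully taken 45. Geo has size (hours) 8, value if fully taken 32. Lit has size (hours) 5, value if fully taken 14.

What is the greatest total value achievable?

73.25

Sort by value density: Geo 32/8≈4, Chem 45/12≈3.75, Lit 14/5≈2.8.
All 8 hours of Geo fit (value 32) ; 11 remain.
Only 11 hours remain; take 11/12 of Chem for value 45×11/12 = 41.25.
Total value = 73.25.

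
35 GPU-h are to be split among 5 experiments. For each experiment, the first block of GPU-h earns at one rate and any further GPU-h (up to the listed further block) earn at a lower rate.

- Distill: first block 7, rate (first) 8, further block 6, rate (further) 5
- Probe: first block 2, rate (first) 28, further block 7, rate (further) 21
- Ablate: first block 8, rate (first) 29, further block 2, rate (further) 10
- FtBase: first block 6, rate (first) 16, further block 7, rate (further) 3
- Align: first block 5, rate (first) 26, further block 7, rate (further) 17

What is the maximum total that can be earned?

780

Order all 10 blocks by rate: Ablate/first 29 > Probe/first 28 > Align/first 26 > Probe/second 21 > Align/second 17 > FtBase/first 16 > Ablate/second 10 > Distill/first 8 > Distill/second 5 > FtBase/second 3.
Fill Ablate first block (8 at 29) ; 27 left.
Fill Probe first block (2 at 28) ; 25 left.
Align/first (26): +5 ; 20 left.
Probe second at 21: fill all 7 ; 13 left.
Align/second (17): +7 ; 6 left.
Fill FtBase first block (6 at 16) ; 0 left.
Total = 29×8 + 28×2 + 26×5 + 21×7 + 17×7 + 16×6 = 780.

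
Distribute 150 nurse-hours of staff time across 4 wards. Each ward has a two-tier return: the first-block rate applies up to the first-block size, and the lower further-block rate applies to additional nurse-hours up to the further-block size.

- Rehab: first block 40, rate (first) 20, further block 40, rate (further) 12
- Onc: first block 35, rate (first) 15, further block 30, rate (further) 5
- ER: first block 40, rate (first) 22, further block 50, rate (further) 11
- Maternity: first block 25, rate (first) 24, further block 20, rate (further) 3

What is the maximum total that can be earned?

2925

Order all 8 blocks by rate: Maternity/tier1 24 > ER/tier1 22 > Rehab/tier1 20 > Onc/tier1 15 > Rehab/tier2 12 > ER/tier2 11 > Onc/tier2 5 > Maternity/tier2 3.
Maternity tier1 at 24: fill all 25 ; 125 left.
ER/tier1 (22): +40 ; 85 left.
Rehab tier1 at 20: fill all 40 ; 45 left.
Onc tier1 at 15: fill all 35 ; 10 left.
Rehab/tier2: +10 of 40 at 12; pool empty.
Total = 24×25 + 22×40 + 20×40 + 15×35 + 12×10 = 2925.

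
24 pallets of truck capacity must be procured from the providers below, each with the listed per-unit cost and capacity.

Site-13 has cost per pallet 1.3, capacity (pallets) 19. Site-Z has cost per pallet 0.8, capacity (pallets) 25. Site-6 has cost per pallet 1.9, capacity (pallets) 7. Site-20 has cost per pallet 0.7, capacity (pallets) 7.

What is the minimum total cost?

Fill from the cheapest provider first.
Site-20 (0.7): use full 7 → 17 pallets to go.
Site-Z (0.8): take the remaining 17 → done.
Site-13, Site-6: unused.
Cost = 7×0.7 + 17×0.8 = 18.5.

18.5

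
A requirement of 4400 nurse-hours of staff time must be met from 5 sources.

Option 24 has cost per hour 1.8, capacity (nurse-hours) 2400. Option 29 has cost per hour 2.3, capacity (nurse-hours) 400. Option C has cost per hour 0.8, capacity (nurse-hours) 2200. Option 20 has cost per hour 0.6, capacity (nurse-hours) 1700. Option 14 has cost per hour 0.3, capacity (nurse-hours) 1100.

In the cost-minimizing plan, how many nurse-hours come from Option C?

Use sources in increasing cost order.
Option 14 at 0.3: take all 1100 nurse-hours → 3300 still needed.
Option 20 at 0.6: take all 1700 nurse-hours → 1600 still needed.
Option C (0.8): take the remaining 1600 → done.
Option 24, Option 29: unused.

1600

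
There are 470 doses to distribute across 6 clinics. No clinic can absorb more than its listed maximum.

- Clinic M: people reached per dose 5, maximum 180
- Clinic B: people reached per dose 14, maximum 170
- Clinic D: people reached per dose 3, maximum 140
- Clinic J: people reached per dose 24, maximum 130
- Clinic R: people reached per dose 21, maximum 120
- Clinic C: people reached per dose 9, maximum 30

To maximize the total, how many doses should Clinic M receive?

20

Order the clinics by people reached per dose: Clinic J 24 > Clinic R 21 > Clinic B 14 > Clinic C 9 > Clinic M 5 > Clinic D 3.
Give Clinic J 130 to hit its cap of 130 → 340 left.
Clinic R takes 120 to reach its cap of 120 → 220 left.
Clinic B: +170 to 170 (cap) → 50 left.
Clinic C takes 30 to reach its cap of 30 → 20 left.
Clinic M has room for 180 but only 20 remain, so it gets 20.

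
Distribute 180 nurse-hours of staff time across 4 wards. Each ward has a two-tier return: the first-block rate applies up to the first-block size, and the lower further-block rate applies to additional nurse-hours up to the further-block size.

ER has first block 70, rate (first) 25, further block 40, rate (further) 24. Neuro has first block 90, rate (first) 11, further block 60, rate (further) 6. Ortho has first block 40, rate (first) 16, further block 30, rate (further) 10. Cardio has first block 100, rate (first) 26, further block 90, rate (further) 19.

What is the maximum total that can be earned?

Order all 8 blocks by rate: Cardio/first 26 > ER/first 25 > ER/second 24 > Cardio/second 19 > Ortho/first 16 > Neuro/first 11 > Ortho/second 10 > Neuro/second 6.
Fill Cardio first block (100 at 26) — 80 left.
Fill ER first block (70 at 25) — 10 left.
ER/second: +10 of 40 at 24; pool empty.
Total = 26×100 + 25×70 + 24×10 = 4590.

4590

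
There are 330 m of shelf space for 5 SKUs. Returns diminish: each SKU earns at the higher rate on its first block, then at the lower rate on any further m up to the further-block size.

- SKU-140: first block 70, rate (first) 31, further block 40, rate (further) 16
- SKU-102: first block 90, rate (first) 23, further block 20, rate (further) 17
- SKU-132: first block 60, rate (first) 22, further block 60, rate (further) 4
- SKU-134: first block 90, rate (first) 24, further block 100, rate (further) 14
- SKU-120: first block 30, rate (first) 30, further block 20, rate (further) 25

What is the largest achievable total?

Treat each block as its own option and order by rate: SKU-140/first 31 > SKU-120/first 30 > SKU-120/second 25 > SKU-134/first 24 > SKU-102/first 23 > SKU-132/first 22 > SKU-102/second 17 > SKU-140/second 16 > SKU-134/second 14 > SKU-132/second 4.
SKU-140/first (31): +70 ; 260 left.
SKU-120/first (30): +30 ; 230 left.
SKU-120/second (25): +20 ; 210 left.
SKU-134/first (24): +90 ; 120 left.
SKU-102/first (23): +90 ; 30 left.
SKU-132/first: +30 of 60 at 22; pool empty.
Total = 31×70 + 30×30 + 25×20 + 24×90 + 23×90 + 22×30 = 8460.

8460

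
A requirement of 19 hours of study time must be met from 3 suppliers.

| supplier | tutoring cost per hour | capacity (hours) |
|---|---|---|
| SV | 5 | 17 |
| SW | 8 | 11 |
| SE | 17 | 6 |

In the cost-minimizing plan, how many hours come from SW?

2

Fill from the cheapest supplier first.
Take 17 from SV at 5 — need 2 more.
SW at 8: take 2 of its 11 — requirement met.
SE: unused.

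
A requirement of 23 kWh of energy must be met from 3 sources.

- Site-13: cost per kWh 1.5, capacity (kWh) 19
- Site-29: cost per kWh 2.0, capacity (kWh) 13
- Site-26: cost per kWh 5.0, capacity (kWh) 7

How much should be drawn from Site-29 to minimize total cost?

4

Fill from the cheapest source first.
Site-13 at 1.5: take all 19 kWh → 4 still needed.
Site-29 (2.0): take the remaining 4 → done.
Site-26: unused.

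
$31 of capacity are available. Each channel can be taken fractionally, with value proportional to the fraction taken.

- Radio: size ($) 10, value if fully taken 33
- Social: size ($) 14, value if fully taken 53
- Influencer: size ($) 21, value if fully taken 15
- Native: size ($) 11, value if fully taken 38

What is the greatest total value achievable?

110.8

Rank by value-to-size ratio: Social 53/14≈3.79, Native 38/11≈3.45, Radio 33/10≈3.3, Influencer 15/21≈0.714.
Take all of Social (14 $, value 53) — 17 $ left.
Native: take in full, 11 $ for value 38 — 6 left.
Only 6 $ remain; take 6/10 of Radio for value 33×6/10 = 19.8.
Total value = 110.8.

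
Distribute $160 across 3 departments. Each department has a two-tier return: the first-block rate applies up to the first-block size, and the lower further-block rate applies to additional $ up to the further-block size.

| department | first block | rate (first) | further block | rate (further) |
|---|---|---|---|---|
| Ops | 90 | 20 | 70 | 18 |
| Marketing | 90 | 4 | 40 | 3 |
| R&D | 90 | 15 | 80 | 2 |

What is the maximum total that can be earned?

3060

Treat each block as its own option and order by rate: Ops/first 20 > Ops/second 18 > R&D/first 15 > Marketing/first 4 > Marketing/second 3 > R&D/second 2.
Ops/first (20): +90 — 70 left.
Ops/second (18): +70 — 0 left.
Total = 20×90 + 18×70 = 3060.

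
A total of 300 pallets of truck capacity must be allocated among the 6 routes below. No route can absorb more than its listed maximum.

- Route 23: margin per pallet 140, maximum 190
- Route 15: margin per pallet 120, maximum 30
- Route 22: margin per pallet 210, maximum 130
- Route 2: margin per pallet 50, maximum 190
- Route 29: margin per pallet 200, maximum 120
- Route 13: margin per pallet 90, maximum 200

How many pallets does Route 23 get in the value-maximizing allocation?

50

Order the routes by margin per pallet: Route 22 210 > Route 29 200 > Route 23 140 > Route 15 120 > Route 13 90 > Route 2 50.
Give Route 22 130 to hit its cap of 130 — 170 left.
Give Route 29 120 to hit its cap of 120 — 50 left.
Route 23: +50 (room for 190) → 50. Pool exhausted.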